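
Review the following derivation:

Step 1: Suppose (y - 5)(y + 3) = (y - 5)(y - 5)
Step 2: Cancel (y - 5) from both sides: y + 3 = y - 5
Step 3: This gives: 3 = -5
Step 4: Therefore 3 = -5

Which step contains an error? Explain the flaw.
Step 2: Cancel (y - 5) from both sides: y + 3 = y - 5

Step 2 cancels (y - 5) from both sides. This is only valid if (y - 5) ≠ 0, i.e., y ≠ 5. When y = 5, both sides equal zero regardless of the other factors. The correct approach requires considering y = 5 as a separate case.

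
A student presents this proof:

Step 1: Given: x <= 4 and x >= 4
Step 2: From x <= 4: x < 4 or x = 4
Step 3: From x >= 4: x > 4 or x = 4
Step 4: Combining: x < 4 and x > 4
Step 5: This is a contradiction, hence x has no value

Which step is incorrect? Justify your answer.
Step 4: Combining: x < 4 and x > 4

Step 4 incorrectly combines the conditions. From x <= 4 and x >= 4, the intersection is x = 4. The error treats the 'or' cases as 'and' requirements. The correct conclusion is that x = 4 is the unique solution, not that no solution exists.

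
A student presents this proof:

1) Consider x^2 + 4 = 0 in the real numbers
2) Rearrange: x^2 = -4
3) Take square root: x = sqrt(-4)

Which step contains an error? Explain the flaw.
Step 3: Take square root: x = sqrt(-4)

Step 3 takes the square root of -4, which is negative. In the real number system, the square root of a negative number is undefined. The equation x^2 + 4 = 0 has no real solutions. Square roots of negative numbers only exist in the complex numbers.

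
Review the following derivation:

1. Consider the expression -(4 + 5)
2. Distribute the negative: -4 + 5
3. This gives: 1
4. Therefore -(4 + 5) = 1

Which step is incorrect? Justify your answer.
Step 2: Distribute the negative: -4 + 5

Step 2 incorrectly distributes the negative sign. The correct distribution is -(4 + 5) = -4 - 5 = -9. The negative must be applied to both terms, not just the first. The error treats -(4 + 5) as -4 + 5, which equals 1 instead of -9.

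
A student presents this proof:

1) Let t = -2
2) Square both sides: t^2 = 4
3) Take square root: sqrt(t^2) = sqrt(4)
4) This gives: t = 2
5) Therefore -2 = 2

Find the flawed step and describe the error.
Step 4: This gives: t = 2

Step 4 incorrectly states that sqrt(t^2) = t. The correct identity is sqrt(t^2) = |t|. Since t = -2 < 0, we have sqrt(t^2) = |-2| = 2, not t = -2.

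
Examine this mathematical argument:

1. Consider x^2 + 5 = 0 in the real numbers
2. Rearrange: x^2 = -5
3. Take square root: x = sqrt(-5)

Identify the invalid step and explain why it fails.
Step 3: Take square root: x = sqrt(-5)

Step 3 takes the square root of -5, which is negative. In the real number system, the square root of a negative number is undefined. The equation x^2 + 5 = 0 has no real solutions. Square roots of negative numbers only exist in the complex numbers.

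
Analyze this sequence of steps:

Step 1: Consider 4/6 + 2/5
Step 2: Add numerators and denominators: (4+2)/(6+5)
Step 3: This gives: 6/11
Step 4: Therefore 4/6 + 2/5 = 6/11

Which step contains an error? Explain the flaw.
Step 2: Add numerators and denominators: (4+2)/(6+5)

Step 2 incorrectly adds fractions by separately adding numerators and denominators. This is wrong. The correct method requires a common denominator: 4/6 + 2/5 = (4×5 + 2×6)/(6×5) = 32/30 = 16/15. The method used gives 6/11, which is different.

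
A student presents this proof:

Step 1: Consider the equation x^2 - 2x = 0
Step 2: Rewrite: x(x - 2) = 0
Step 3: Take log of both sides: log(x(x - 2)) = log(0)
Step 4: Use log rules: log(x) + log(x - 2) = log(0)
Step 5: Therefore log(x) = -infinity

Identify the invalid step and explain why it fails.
Step 3: Take log of both sides: log(x(x - 2)) = log(0)

Step 3 takes the logarithm of both sides, resulting in log(0) on the right side. The logarithm is only defined for positive numbers; log(0) is undefined (approaches negative infinity). This operation is invalid.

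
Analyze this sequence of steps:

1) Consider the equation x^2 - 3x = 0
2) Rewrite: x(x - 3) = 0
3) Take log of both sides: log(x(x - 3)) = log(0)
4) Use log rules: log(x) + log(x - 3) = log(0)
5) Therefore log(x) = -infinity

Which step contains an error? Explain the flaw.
Step 3: Take log of both sides: log(x(x - 3)) = log(0)

Step 3 takes the logarithm of both sides, resulting in log(0) on the right side. The logarithm is only defined for positive numbers; log(0) is undefined (approaches negative infinity). This operation is invalid.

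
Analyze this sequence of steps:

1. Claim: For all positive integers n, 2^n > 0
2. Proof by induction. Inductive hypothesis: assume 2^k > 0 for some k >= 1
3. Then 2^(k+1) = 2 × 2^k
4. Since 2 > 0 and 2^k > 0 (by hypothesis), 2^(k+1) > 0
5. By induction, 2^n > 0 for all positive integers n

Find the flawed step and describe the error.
Step 5: By induction, 2^n > 0 for all positive integers n

Step 5 concludes the proof by induction, but no base case was ever established. A valid induction proof requires: (1) a base case proving 2^1 > 0, and (2) an inductive step showing IF 2^k > 0 THEN 2^(k+1) > 0. Steps 2-4 correctly establish the inductive step, but without the base case the conclusion in step 5 does not follow.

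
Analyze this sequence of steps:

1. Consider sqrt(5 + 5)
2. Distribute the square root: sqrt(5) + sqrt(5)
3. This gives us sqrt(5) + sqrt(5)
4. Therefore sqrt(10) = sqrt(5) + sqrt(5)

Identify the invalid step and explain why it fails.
Step 2: Distribute the square root: sqrt(5) + sqrt(5)

Step 2 incorrectly 'distributes' the square root over addition. The square root function does not distribute: sqrt(a + b) ≠ sqrt(a) + sqrt(b). In fact, sqrt(5 + 5) = sqrt(10) ≈ 3.1623, while sqrt(5) + sqrt(5) ≈ 4.4721.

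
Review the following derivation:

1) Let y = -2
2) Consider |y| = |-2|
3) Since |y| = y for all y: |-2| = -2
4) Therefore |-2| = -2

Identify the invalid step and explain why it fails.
Step 3: Since |y| = y for all y: |-2| = -2

Step 3 incorrectly states that |y| = y for all y. The correct definition is |y| = y when y >= 0, and |y| = -y when y < 0. Since -2 < 0, we have |-2| = -(-2) = 2, not -2.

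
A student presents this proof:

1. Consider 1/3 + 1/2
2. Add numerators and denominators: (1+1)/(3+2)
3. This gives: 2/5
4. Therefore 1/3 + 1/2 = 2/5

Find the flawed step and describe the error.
Step 2: Add numerators and denominators: (1+1)/(3+2)

Step 2 incorrectly adds fractions by separately adding numerators and denominators. This is wrong. The correct method requires a common denominator: 1/3 + 1/2 = (1×2 + 1×3)/(3×2) = 5/6 = 5/6. The method used gives 2/5, which is different.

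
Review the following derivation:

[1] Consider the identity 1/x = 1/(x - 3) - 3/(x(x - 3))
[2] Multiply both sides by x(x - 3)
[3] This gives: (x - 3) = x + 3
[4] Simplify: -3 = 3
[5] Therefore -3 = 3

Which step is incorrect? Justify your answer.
Step 3: This gives: (x - 3) = x + 3

Step 3 makes a sign error when clearing denominators. Multiplying -3/(x(x - 3)) by x(x - 3) gives -3, not +3. The correct result is (x - 3) = x - 3, which is trivially true, not (x - 3) = x + 3. (Step 1 is a valid identity: 1/(x - 3) - 3/(x(x - 3)) = (x - 3)/(x(x - 3)) = 1/x.)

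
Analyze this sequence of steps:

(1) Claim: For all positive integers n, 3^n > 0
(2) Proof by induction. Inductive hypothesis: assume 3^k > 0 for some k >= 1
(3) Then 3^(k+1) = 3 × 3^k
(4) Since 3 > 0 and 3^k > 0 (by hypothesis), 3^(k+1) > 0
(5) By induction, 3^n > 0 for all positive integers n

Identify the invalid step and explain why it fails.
Step 5: By induction, 3^n > 0 for all positive integers n

Step 5 concludes the proof by induction, but no base case was ever established. A valid induction proof requires: (1) a base case proving 3^1 > 0, and (2) an inductive step showing IF 3^k > 0 THEN 3^(k+1) > 0. Steps 2-4 correctly establish the inductive step, but without the base case the conclusion in step 5 does not follow.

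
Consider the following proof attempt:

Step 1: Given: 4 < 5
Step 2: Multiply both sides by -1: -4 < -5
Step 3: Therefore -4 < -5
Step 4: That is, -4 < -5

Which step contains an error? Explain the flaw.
Step 2: Multiply both sides by -1: -4 < -5

Step 2 multiplies both sides by -1 but fails to reverse the inequality sign. When multiplying (or dividing) an inequality by a negative number, the direction must be reversed. Since 4 < 5, we should get -4 > -5, i.e., -4 > -5.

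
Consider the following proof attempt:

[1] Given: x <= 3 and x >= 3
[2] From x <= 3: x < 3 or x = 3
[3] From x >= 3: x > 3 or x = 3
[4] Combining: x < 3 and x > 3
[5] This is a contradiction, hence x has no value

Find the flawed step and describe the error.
Step 4: Combining: x < 3 and x > 3

Step 4 incorrectly combines the conditions. From x <= 3 and x >= 3, the intersection is x = 3. The error treats the 'or' cases as 'and' requirements. The correct conclusion is that x = 3 is the unique solution, not that no solution exists.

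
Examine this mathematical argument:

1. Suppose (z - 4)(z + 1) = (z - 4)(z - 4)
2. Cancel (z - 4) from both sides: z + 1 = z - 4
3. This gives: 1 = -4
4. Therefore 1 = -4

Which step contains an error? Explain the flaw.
Step 2: Cancel (z - 4) from both sides: z + 1 = z - 4

Step 2 cancels (z - 4) from both sides. This is only valid if (z - 4) ≠ 0, i.e., z ≠ 4. When z = 4, both sides equal zero regardless of the other factors. The correct approach requires considering z = 4 as a separate case.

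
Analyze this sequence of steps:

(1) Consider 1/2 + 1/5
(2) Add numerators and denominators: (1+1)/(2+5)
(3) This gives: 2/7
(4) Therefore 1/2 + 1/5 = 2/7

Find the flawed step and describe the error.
Step 2: Add numerators and denominators: (1+1)/(2+5)

Step 2 incorrectly adds fractions by separately adding numerators and denominators. This is wrong. The correct method requires a common denominator: 1/2 + 1/5 = (1×5 + 1×2)/(2×5) = 7/10 = 7/10. The method used gives 2/7, which is different.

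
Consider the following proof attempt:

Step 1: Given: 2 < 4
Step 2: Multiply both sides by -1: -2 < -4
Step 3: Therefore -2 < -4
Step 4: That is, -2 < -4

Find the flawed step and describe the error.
Step 2: Multiply both sides by -1: -2 < -4

Step 2 multiplies both sides by -1 but fails to reverse the inequality sign. When multiplying (or dividing) an inequality by a negative number, the direction must be reversed. Since 2 < 4, we should get -2 > -4, i.e., -2 > -4.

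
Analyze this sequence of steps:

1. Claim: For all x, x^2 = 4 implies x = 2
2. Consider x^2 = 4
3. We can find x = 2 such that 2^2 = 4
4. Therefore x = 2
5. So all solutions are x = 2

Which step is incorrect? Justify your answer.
Step 4: Therefore x = 2

Step 4 incorrectly concludes that x = 2 is the only solution. The proof shows that x = 2 is A solution (existence), but does not show it is the ONLY solution (uniqueness). In fact, x = -2 is also a solution since (-2)^2 = 4. Finding one solution doesn't prove there are no others.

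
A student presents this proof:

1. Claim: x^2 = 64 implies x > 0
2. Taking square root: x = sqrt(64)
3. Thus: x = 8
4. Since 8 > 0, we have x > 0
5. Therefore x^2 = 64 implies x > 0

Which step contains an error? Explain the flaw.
Step 2: Taking square root: x = sqrt(64)

Step 2 takes the square root and assumes the positive root only. The equation x^2 = 64 actually has two solutions: x = 8 and x = -8. The proof silently assumes x > 0 without justification, then uses this assumption to conclude x > 0, which is circular. The counterexample x = -8 shows the claim is false.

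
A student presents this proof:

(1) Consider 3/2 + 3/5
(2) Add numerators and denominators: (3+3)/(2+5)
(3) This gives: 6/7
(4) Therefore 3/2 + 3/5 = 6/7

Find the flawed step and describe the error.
Step 2: Add numerators and denominators: (3+3)/(2+5)

Step 2 incorrectly adds fractions by separately adding numerators and denominators. This is wrong. The correct method requires a common denominator: 3/2 + 3/5 = (3×5 + 3×2)/(2×5) = 21/10 = 21/10. The method used gives 6/7, which is different.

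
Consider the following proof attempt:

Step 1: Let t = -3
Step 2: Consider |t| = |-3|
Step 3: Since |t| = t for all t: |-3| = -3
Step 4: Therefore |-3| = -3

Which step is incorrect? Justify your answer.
Step 3: Since |t| = t for all t: |-3| = -3

Step 3 incorrectly states that |t| = t for all t. The correct definition is |t| = t when t >= 0, and |t| = -t when t < 0. Since -3 < 0, we have |-3| = -(-3) = 3, not -3.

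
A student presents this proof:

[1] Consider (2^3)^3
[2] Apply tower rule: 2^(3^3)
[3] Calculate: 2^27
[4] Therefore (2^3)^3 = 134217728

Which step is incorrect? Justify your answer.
Step 2: Apply tower rule: 2^(3^3)

Step 2 incorrectly states that (a^b)^c = a^(b^c). The correct rule is (a^b)^c = a^(b×c). The actual value is (2^3)^3 = 2^9 = 512, not 2^27 = 134217728.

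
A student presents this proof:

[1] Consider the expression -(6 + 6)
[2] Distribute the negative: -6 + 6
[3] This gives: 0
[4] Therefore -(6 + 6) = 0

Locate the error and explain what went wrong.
Step 2: Distribute the negative: -6 + 6

Step 2 incorrectly distributes the negative sign. The correct distribution is -(6 + 6) = -6 - 6 = -12. The negative must be applied to both terms, not just the first. The error treats -(6 + 6) as -6 + 6, which equals 0 instead of -12.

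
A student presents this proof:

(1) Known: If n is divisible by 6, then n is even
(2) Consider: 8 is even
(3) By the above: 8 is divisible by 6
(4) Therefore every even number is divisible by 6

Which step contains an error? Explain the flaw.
Step 3: By the above: 8 is divisible by 6

Step 3 commits the fallacy of affirming the consequent. The known fact 'divisible by 6 → even' does NOT imply 'even → divisible by 6'. That would be the converse, which is false. For example, 8 is even but 8 ÷ 6 = 1.33, which is not an integer.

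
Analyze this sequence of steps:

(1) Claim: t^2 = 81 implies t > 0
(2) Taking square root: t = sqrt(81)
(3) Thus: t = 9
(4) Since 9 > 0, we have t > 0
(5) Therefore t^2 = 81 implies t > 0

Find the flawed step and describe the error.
Step 2: Taking square root: t = sqrt(81)

Step 2 takes the square root and assumes the positive root only. The equation t^2 = 81 actually has two solutions: t = 9 and t = -9. The proof silently assumes t > 0 without justification, then uses this assumption to conclude t > 0, which is circular. The counterexample t = -9 shows the claim is false.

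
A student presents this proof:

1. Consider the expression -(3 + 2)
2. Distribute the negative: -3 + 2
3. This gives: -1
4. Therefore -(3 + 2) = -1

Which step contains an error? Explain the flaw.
Step 2: Distribute the negative: -3 + 2

Step 2 incorrectly distributes the negative sign. The correct distribution is -(3 + 2) = -3 - 2 = -5. The negative must be applied to both terms, not just the first. The error treats -(3 + 2) as -3 + 2, which equals -1 instead of -5.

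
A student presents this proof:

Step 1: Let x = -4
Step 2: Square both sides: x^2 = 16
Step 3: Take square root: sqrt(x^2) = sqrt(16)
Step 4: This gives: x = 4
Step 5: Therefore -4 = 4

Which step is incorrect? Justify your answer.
Step 4: This gives: x = 4

Step 4 incorrectly states that sqrt(x^2) = x. The correct identity is sqrt(x^2) = |x|. Since x = -4 < 0, we have sqrt(x^2) = |-4| = 4, not x = -4.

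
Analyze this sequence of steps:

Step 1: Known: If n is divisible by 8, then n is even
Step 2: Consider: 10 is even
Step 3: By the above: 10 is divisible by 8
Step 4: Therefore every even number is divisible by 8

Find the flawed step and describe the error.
Step 3: By the above: 10 is divisible by 8

Step 3 commits the fallacy of affirming the consequent. The known fact 'divisible by 8 → even' does NOT imply 'even → divisible by 8'. That would be the converse, which is false. For example, 10 is even but 10 ÷ 8 = 1.25, which is not an integer.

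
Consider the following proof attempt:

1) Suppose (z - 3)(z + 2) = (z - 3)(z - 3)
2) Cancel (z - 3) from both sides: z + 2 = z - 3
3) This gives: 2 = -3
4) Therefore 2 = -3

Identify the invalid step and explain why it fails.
Step 2: Cancel (z - 3) from both sides: z + 2 = z - 3

Step 2 cancels (z - 3) from both sides. This is only valid if (z - 3) ≠ 0, i.e., z ≠ 3. When z = 3, both sides equal zero regardless of the other factors. The correct approach requires considering z = 3 as a separate case.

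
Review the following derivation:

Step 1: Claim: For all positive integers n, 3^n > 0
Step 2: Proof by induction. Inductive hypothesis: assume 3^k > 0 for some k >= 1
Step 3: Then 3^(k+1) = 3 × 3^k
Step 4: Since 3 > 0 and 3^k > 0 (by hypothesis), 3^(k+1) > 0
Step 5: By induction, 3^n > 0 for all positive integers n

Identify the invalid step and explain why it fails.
Step 5: By induction, 3^n > 0 for all positive integers n

Step 5 concludes the proof by induction, but no base case was ever established. A valid induction proof requires: (1) a base case proving 3^1 > 0, and (2) an inductive step showing IF 3^k > 0 THEN 3^(k+1) > 0. Steps 2-4 correctly establish the inductive step, but without the base case the conclusion in step 5 does not follow.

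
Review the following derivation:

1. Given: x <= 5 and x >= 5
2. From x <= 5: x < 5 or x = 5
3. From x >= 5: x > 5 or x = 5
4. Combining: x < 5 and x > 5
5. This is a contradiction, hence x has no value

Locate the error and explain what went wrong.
Step 4: Combining: x < 5 and x > 5

Step 4 incorrectly combines the conditions. From x <= 5 and x >= 5, the intersection is x = 5. The error treats the 'or' cases as 'and' requirements. The correct conclusion is that x = 5 is the unique solution, not that no solution exists.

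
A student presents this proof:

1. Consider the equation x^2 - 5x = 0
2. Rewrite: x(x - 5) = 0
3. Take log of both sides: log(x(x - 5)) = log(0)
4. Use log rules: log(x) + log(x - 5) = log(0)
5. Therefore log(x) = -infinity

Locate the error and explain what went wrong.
Step 3: Take log of both sides: log(x(x - 5)) = log(0)

Step 3 takes the logarithm of both sides, resulting in log(0) on the right side. The logarithm is only defined for positive numbers; log(0) is undefined (approaches negative infinity). This operation is invalid.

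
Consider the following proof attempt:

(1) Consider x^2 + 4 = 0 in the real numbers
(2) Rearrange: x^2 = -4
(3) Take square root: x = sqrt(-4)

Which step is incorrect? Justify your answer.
Step 3: Take square root: x = sqrt(-4)

Step 3 takes the square root of -4, which is negative. In the real number system, the square root of a negative number is undefined. The equation x^2 + 4 = 0 has no real solutions. Square roots of negative numbers only exist in the complex numbers.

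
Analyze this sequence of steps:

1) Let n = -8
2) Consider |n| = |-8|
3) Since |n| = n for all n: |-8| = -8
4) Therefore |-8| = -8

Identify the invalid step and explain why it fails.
Step 3: Since |n| = n for all n: |-8| = -8

Step 3 incorrectly states that |n| = n for all n. The correct definition is |n| = n when n >= 0, and |n| = -n when n < 0. Since -8 < 0, we have |-8| = -(-8) = 8, not -8.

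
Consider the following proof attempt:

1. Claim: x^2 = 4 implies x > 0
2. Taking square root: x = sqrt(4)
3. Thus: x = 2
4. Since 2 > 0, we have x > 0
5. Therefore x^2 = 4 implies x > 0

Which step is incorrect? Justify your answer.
Step 2: Taking square root: x = sqrt(4)

Step 2 takes the square root and assumes the positive root only. The equation x^2 = 4 actually has two solutions: x = 2 and x = -2. The proof silently assumes x > 0 without justification, then uses this assumption to conclude x > 0, which is circular. The counterexample x = -2 shows the claim is false.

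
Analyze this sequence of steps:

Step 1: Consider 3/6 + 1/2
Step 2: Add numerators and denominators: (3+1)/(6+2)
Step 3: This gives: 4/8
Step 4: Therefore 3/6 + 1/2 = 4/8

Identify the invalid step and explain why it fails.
Step 2: Add numerators and denominators: (3+1)/(6+2)

Step 2 incorrectly adds fractions by separately adding numerators and denominators. This is wrong. The correct method requires a common denominator: 3/6 + 1/2 = (3×2 + 1×6)/(6×2) = 12/12 = 1. The method used gives 4/8, which is different.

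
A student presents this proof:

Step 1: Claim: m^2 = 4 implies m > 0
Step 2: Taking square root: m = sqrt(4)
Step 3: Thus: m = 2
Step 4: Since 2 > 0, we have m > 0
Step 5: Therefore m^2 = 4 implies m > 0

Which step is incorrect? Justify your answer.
Step 2: Taking square root: m = sqrt(4)

Step 2 takes the square root and assumes the positive root only. The equation m^2 = 4 actually has two solutions: m = 2 and m = -2. The proof silently assumes m > 0 without justification, then uses this assumption to conclude m > 0, which is circular. The counterexample m = -2 shows the claim is false.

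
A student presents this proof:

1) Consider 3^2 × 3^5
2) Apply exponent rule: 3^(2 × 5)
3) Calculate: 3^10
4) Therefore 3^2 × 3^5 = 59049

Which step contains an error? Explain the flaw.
Step 2: Apply exponent rule: 3^(2 × 5)

Step 2 incorrectly states that a^b × a^c = a^(b×c). The correct rule is a^b × a^c = a^(b+c). The actual value is 3^2 × 3^5 = 3^7 = 2187, not 3^10 = 59049.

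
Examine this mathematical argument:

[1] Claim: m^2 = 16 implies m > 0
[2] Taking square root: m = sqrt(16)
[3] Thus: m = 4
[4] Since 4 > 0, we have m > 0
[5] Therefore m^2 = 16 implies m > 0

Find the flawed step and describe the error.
Step 2: Taking square root: m = sqrt(16)

Step 2 takes the square root and assumes the positive root only. The equation m^2 = 16 actually has two solutions: m = 4 and m = -4. The proof silently assumes m > 0 without justification, then uses this assumption to conclude m > 0, which is circular. The counterexample m = -4 shows the claim is false.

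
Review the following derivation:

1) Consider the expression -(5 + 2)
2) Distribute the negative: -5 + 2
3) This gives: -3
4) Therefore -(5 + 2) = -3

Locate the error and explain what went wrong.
Step 2: Distribute the negative: -5 + 2

Step 2 incorrectly distributes the negative sign. The correct distribution is -(5 + 2) = -5 - 2 = -7. The negative must be applied to both terms, not just the first. The error treats -(5 + 2) as -5 + 2, which equals -3 instead of -7.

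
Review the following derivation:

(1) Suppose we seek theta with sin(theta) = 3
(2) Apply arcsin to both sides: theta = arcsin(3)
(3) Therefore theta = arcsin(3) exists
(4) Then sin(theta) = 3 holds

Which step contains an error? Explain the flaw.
Step 2: Apply arcsin to both sides: theta = arcsin(3)

Step 2 applies arcsin to 3. However, arcsin(x) is only defined for x in [-1, 1] because sin(theta) can only produce values in that range. Since |3| > 1, arcsin(3) is undefined. There is no angle whose sine equals 3.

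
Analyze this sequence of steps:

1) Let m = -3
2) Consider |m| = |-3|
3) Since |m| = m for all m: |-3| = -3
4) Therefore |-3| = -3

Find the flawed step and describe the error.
Step 3: Since |m| = m for all m: |-3| = -3

Step 3 incorrectly states that |m| = m for all m. The correct definition is |m| = m when m >= 0, and |m| = -m when m < 0. Since -3 < 0, we have |-3| = -(-3) = 3, not -3.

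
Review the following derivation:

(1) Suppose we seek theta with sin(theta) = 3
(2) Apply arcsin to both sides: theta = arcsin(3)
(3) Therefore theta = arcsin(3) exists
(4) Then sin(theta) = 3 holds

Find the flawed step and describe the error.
Step 2: Apply arcsin to both sides: theta = arcsin(3)

Step 2 applies arcsin to 3. However, arcsin(x) is only defined for x in [-1, 1] because sin(theta) can only produce values in that range. Since |3| > 1, arcsin(3) is undefined. There is no angle whose sine equals 3.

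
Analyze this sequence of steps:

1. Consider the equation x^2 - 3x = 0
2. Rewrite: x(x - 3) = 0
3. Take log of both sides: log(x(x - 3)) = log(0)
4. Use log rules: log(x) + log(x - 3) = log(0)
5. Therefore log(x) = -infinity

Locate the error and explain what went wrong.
Step 3: Take log of both sides: log(x(x - 3)) = log(0)

Step 3 takes the logarithm of both sides, resulting in log(0) on the right side. The logarithm is only defined for positive numbers; log(0) is undefined (approaches negative infinity). This operation is invalid.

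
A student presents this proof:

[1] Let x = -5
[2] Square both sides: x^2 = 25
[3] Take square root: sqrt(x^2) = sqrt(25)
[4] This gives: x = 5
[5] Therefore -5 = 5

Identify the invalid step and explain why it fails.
Step 4: This gives: x = 5

Step 4 incorrectly states that sqrt(x^2) = x. The correct identity is sqrt(x^2) = |x|. Since x = -5 < 0, we have sqrt(x^2) = |-5| = 5, not x = -5.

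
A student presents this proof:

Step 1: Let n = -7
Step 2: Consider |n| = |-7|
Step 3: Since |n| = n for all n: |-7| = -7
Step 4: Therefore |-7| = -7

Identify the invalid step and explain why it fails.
Step 3: Since |n| = n for all n: |-7| = -7

Step 3 incorrectly states that |n| = n for all n. The correct definition is |n| = n when n >= 0, and |n| = -n when n < 0. Since -7 < 0, we have |-7| = -(-7) = 7, not -7.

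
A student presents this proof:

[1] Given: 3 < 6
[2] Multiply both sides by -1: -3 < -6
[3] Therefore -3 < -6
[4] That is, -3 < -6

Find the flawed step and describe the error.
Step 2: Multiply both sides by -1: -3 < -6

Step 2 multiplies both sides by -1 but fails to reverse the inequality sign. When multiplying (or dividing) an inequality by a negative number, the direction must be reversed. Since 3 < 6, we should get -3 > -6, i.e., -3 > -6.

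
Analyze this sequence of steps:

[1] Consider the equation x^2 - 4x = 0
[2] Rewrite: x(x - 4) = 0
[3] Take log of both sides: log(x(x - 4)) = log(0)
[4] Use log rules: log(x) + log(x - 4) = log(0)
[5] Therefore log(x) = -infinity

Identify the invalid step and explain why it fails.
Step 3: Take log of both sides: log(x(x - 4)) = log(0)

Step 3 takes the logarithm of both sides, resulting in log(0) on the right side. The logarithm is only defined for positive numbers; log(0) is undefined (approaches negative infinity). This operation is invalid.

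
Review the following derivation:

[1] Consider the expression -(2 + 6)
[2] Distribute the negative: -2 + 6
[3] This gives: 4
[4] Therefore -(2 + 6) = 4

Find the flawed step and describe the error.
Step 2: Distribute the negative: -2 + 6

Step 2 incorrectly distributes the negative sign. The correct distribution is -(2 + 6) = -2 - 6 = -8. The negative must be applied to both terms, not just the first. The error treats -(2 + 6) as -2 + 6, which equals 4 instead of -8.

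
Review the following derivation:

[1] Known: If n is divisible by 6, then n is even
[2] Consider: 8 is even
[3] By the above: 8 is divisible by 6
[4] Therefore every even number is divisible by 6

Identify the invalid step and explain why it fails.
Step 3: By the above: 8 is divisible by 6

Step 3 commits the fallacy of affirming the consequent. The known fact 'divisible by 6 → even' does NOT imply 'even → divisible by 6'. That would be the converse, which is false. For example, 8 is even but 8 ÷ 6 = 1.33, which is not an integer.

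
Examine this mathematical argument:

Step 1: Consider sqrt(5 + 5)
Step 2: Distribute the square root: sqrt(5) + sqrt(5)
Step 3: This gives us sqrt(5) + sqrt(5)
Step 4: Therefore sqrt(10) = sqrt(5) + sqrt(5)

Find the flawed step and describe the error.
Step 2: Distribute the square root: sqrt(5) + sqrt(5)

Step 2 incorrectly 'distributes' the square root over addition. The square root function does not distribute: sqrt(a + b) ≠ sqrt(a) + sqrt(b). In fact, sqrt(5 + 5) = sqrt(10) ≈ 3.1623, while sqrt(5) + sqrt(5) ≈ 4.4721.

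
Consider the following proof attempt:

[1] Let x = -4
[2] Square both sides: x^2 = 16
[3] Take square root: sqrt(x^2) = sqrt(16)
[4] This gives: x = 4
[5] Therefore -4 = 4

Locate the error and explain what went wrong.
Step 4: This gives: x = 4

Step 4 incorrectly states that sqrt(x^2) = x. The correct identity is sqrt(x^2) = |x|. Since x = -4 < 0, we have sqrt(x^2) = |-4| = 4, not x = -4.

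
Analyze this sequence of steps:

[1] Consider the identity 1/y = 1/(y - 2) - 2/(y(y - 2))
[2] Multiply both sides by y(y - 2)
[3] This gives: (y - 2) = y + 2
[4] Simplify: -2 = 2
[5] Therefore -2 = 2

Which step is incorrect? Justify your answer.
Step 3: This gives: (y - 2) = y + 2

Step 3 makes a sign error when clearing denominators. Multiplying -2/(y(y - 2)) by y(y - 2) gives -2, not +2. The correct result is (y - 2) = y - 2, which is trivially true, not (y - 2) = y + 2. (Step 1 is a valid identity: 1/(y - 2) - 2/(y(y - 2)) = (y - 2)/(y(y - 2)) = 1/y.)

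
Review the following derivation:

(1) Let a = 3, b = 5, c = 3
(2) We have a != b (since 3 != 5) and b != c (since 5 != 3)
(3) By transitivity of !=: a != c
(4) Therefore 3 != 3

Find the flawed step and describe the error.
Step 3: By transitivity of !=: a != c

Step 3 incorrectly applies transitivity to the '!=' relation. Transitivity states: if a R b and b R c, then a R c. However, '!=' is not transitive. Counterexample: 3 != 5 and 5 != 3, but 3 = 3 (both equal 3). Transitivity holds for relations like <, <=, =, but not for !=.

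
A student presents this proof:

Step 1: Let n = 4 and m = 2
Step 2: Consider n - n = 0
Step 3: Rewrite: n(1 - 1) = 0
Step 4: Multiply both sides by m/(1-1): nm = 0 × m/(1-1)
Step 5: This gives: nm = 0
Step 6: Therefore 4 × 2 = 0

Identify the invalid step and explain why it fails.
Step 4: Multiply both sides by m/(1-1): nm = 0 × m/(1-1)

Step 4 multiplies both sides by m/(1-1). However, 1-1 = 0, so this is multiplication by m/0, which is undefined. We cannot multiply by an undefined expression.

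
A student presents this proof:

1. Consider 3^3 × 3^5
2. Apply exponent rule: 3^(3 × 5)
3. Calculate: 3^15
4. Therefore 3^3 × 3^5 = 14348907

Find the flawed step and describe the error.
Step 2: Apply exponent rule: 3^(3 × 5)

Step 2 incorrectly states that a^b × a^c = a^(b×c). The correct rule is a^b × a^c = a^(b+c). The actual value is 3^3 × 3^5 = 3^8 = 6561, not 3^15 = 14348907.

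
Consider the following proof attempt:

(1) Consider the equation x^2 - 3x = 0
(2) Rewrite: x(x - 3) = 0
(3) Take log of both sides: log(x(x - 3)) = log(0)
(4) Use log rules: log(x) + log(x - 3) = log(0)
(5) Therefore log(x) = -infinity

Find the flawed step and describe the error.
Step 3: Take log of both sides: log(x(x - 3)) = log(0)

Step 3 takes the logarithm of both sides, resulting in log(0) on the right side. The logarithm is only defined for positive numbers; log(0) is undefined (approaches negative infinity). This operation is invalid.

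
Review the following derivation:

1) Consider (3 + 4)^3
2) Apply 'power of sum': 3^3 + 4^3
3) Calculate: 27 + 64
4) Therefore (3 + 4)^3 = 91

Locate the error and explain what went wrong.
Step 2: Apply 'power of sum': 3^3 + 4^3

Step 2 incorrectly applies a non-existent rule '(a+b)^n = a^n + b^n'. This is false in general. The correct expansion uses the binomial theorem. The actual value is (3 + 4)^3 = 7^3 = 343, not 91.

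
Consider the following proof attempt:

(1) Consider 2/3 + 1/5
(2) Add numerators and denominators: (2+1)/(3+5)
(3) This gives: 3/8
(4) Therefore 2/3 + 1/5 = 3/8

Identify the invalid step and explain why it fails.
Step 2: Add numerators and denominators: (2+1)/(3+5)

Step 2 incorrectly adds fractions by separately adding numerators and denominators. This is wrong. The correct method requires a common denominator: 2/3 + 1/5 = (2×5 + 1×3)/(3×5) = 13/15 = 13/15. The method used gives 3/8, which is different.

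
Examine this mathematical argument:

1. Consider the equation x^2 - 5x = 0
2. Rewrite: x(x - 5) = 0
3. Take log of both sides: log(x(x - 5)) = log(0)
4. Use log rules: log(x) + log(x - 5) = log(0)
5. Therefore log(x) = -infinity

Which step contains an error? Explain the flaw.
Step 3: Take log of both sides: log(x(x - 5)) = log(0)

Step 3 takes the logarithm of both sides, resulting in log(0) on the right side. The logarithm is only defined for positive numbers; log(0) is undefined (approaches negative infinity). This operation is invalid.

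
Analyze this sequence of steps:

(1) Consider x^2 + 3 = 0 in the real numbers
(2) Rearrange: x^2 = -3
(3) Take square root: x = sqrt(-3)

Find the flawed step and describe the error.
Step 3: Take square root: x = sqrt(-3)

Step 3 takes the square root of -3, which is negative. In the real number system, the square root of a negative number is undefined. The equation x^2 + 3 = 0 has no real solutions. Square roots of negative numbers only exist in the complex numbers.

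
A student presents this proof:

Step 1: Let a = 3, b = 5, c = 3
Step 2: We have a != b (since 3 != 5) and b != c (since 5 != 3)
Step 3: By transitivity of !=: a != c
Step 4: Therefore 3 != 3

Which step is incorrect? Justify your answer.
Step 3: By transitivity of !=: a != c

Step 3 incorrectly applies transitivity to the '!=' relation. Transitivity states: if a R b and b R c, then a R c. However, '!=' is not transitive. Counterexample: 3 != 5 and 5 != 3, but 3 = 3 (both equal 3). Transitivity holds for relations like <, <=, =, but not for !=.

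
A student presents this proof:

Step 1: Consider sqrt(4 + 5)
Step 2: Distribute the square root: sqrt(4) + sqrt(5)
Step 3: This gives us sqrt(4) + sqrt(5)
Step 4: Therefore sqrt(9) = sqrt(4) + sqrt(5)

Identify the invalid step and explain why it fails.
Step 2: Distribute the square root: sqrt(4) + sqrt(5)

Step 2 incorrectly 'distributes' the square root over addition. The square root function does not distribute: sqrt(a + b) ≠ sqrt(a) + sqrt(b). In fact, sqrt(4 + 5) = sqrt(9) ≈ 3.0000, while sqrt(4) + sqrt(5) ≈ 4.2361.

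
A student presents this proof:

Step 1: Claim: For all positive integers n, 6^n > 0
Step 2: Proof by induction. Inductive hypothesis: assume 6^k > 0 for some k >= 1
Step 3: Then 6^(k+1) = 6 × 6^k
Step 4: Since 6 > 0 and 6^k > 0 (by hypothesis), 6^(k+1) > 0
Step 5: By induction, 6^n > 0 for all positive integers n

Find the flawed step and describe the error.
Step 5: By induction, 6^n > 0 for all positive integers n

Step 5 concludes the proof by induction, but no base case was ever established. A valid induction proof requires: (1) a base case proving 6^1 > 0, and (2) an inductive step showing IF 6^k > 0 THEN 6^(k+1) > 0. Steps 2-4 correctly establish the inductive step, but without the base case the conclusion in step 5 does not follow.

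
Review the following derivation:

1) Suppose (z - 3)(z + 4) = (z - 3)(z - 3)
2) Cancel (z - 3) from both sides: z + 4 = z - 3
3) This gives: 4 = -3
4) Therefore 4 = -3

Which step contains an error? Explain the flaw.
Step 2: Cancel (z - 3) from both sides: z + 4 = z - 3

Step 2 cancels (z - 3) from both sides. This is only valid if (z - 3) ≠ 0, i.e., z ≠ 3. When z = 3, both sides equal zero regardless of the other factors. The correct approach requires considering z = 3 as a separate case.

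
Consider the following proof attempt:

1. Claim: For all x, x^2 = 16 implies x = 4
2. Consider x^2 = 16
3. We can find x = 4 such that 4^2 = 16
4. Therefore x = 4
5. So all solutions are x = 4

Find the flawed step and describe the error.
Step 4: Therefore x = 4

Step 4 incorrectly concludes that x = 4 is the only solution. The proof shows that x = 4 is A solution (existence), but does not show it is the ONLY solution (uniqueness). In fact, x = -4 is also a solution since (-4)^2 = 16. Finding one solution doesn't prove there are no others.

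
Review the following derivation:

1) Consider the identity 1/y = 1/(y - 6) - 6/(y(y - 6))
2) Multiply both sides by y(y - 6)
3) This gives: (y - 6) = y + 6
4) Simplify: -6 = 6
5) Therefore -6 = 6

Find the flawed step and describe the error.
Step 3: This gives: (y - 6) = y + 6

Step 3 makes a sign error when clearing denominators. Multiplying -6/(y(y - 6)) by y(y - 6) gives -6, not +6. The correct result is (y - 6) = y - 6, which is trivially true, not (y - 6) = y + 6. (Step 1 is a valid identity: 1/(y - 6) - 6/(y(y - 6)) = (y - 6)/(y(y - 6)) = 1/y.)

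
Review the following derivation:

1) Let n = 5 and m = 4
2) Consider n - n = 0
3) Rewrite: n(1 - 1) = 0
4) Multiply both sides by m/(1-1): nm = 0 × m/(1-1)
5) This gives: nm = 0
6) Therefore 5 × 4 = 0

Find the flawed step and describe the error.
Step 4: Multiply both sides by m/(1-1): nm = 0 × m/(1-1)

Step 4 multiplies both sides by m/(1-1). However, 1-1 = 0, so this is multiplication by m/0, which is undefined. We cannot multiply by an undefined expression.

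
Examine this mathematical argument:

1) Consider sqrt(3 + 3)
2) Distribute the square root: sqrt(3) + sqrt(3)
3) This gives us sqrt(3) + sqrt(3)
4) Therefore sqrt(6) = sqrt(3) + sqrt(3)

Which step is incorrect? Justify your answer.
Step 2: Distribute the square root: sqrt(3) + sqrt(3)

Step 2 incorrectly 'distributes' the square root over addition. The square root function does not distribute: sqrt(a + b) ≠ sqrt(a) + sqrt(b). In fact, sqrt(3 + 3) = sqrt(6) ≈ 2.4495, while sqrt(3) + sqrt(3) ≈ 3.4641.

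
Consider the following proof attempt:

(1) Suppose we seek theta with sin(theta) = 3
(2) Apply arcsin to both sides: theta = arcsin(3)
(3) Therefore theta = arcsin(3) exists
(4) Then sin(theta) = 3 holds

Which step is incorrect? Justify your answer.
Step 2: Apply arcsin to both sides: theta = arcsin(3)

Step 2 applies arcsin to 3. However, arcsin(x) is only defined for x in [-1, 1] because sin(theta) can only produce values in that range. Since |3| > 1, arcsin(3) is undefined. There is no angle whose sine equals 3.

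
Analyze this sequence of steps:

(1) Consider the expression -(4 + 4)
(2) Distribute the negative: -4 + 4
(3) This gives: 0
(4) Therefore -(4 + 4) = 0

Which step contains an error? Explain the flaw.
Step 2: Distribute the negative: -4 + 4

Step 2 incorrectly distributes the negative sign. The correct distribution is -(4 + 4) = -4 - 4 = -8. The negative must be applied to both terms, not just the first. The error treats -(4 + 4) as -4 + 4, which equals 0 instead of -8.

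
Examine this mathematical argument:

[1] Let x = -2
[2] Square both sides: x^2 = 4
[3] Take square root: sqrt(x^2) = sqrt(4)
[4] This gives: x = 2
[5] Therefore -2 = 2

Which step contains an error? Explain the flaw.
Step 4: This gives: x = 2

Step 4 incorrectly states that sqrt(x^2) = x. The correct identity is sqrt(x^2) = |x|. Since x = -2 < 0, we have sqrt(x^2) = |-2| = 2, not x = -2.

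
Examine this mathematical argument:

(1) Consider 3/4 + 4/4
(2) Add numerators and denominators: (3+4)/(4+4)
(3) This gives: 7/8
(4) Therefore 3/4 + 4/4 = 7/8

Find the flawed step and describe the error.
Step 2: Add numerators and denominators: (3+4)/(4+4)

Step 2 incorrectly adds fractions by separately adding numerators and denominators. This is wrong. The correct method requires a common denominator: 3/4 + 4/4 = (3×4 + 4×4)/(4×4) = 28/16 = 7/4. The method used gives 7/8, which is different.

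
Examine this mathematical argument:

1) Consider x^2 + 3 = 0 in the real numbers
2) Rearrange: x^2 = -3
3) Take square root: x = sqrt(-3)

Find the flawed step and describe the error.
Step 3: Take square root: x = sqrt(-3)

Step 3 takes the square root of -3, which is negative. In the real number system, the square root of a negative number is undefined. The equation x^2 + 3 = 0 has no real solutions. Square roots of negative numbers only exist in the complex numbers.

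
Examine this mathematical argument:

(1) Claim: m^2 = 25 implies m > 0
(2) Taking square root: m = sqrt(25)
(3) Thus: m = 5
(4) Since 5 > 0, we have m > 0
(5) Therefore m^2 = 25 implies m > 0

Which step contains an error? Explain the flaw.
Step 2: Taking square root: m = sqrt(25)

Step 2 takes the square root and assumes the positive root only. The equation m^2 = 25 actually has two solutions: m = 5 and m = -5. The proof silently assumes m > 0 without justification, then uses this assumption to conclude m > 0, which is circular. The counterexample m = -5 shows the claim is false.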